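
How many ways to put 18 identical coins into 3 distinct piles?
C(18+3-1, 3-1) = C(20, 2) = 190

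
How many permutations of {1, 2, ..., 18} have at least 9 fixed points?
Exactly j fixed points: C(18,j)·!(18-j); sum over j ≥ 9 (derangement numbers via !m = (m-1)·(!(m-1) + !(m-2)): !0..!9 = 1, 0, 1, 2, 9, 44, 265, 1854, 14833, 133496). Σ_{j=9}^{18} C(18,j)·!(18-j) = C(18,9)·!9 + C(18,10)·!8 + C(18,11)·!7 + C(18,12)·!6 + C(18,13)·!5 + C(18,14)·!4 + C(18,15)·!3 + C(18,16)·!2 + C(18,17)·!1 + C(18,18)·!0 = 48620·133496 + 43758·14833 + 31824·1854 + 18564·265 + 8568·44 + 3060·9 + 816·2 + 153·1 + 18·0 + 1·1 = 7203965408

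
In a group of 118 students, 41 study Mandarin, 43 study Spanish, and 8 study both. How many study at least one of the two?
|A∪B| = |A| + |B| - |A∩B| = 41 + 43 - 8 = 76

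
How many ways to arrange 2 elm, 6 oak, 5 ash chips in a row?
13! / (2! × 6! × 5!) = 36036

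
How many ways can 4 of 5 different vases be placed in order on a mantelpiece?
P(5,4) = 5!/(5-4)! = 120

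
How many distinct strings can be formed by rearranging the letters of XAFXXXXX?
8! / (1! × 1! × 6!) = 56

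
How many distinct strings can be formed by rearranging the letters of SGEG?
4! / (1! × 2! × 1!) = 12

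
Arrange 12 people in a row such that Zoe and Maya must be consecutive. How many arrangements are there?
Treat the 2 as one block: (12-2+1)! × 2! = 39916800 × 2 = 79833600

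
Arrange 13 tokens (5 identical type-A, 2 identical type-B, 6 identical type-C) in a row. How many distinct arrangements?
13! / (5! × 2! × 6!) = 36036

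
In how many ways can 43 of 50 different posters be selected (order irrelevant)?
C(50,43) = 50!/(43!×7!) = 99884400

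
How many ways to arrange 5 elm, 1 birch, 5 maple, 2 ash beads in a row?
13! / (5! × 1! × 5! × 2!) = 216216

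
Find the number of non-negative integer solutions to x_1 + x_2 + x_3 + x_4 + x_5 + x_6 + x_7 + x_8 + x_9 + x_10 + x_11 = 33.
C(33+11-1, 11-1) = C(43, 10) = 1917334783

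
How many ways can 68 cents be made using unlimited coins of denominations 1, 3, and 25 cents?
Coefficient of x^68 in 1/(1-x^1) · 1/(1-x^3) · 1/(1-x^25). Case on j = number of 25-cent coins (j = 0..2); remainder r = 68 - 25j is made from {1,3} in ⌊r/3⌋+1 ways. r = 68, 43, 18 → 23 + 15 + 7 = 45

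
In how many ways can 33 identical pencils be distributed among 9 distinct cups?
C(33+9-1, 9-1) = C(41, 8) = 95548245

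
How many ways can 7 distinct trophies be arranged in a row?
7! = 5040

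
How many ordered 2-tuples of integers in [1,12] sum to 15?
Coefficient of x^15 in (x + x² + ... + x^12)^2. By inclusion-exclusion on dice exceeding 12: Σ_j (-1)^j C(2,j)·C(15-1-12j, 1) = C(2,0)·C(14,1) - C(2,1)·C(2,1) = 1·14 - 2·2 = 10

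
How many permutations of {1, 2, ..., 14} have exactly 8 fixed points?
Choose the 8 fixed points C(14,8) = 3003, derange the rest: !6 = Σ_{j=0}^{6} (-1)^j·6!/j! = 720 - 720 + 360 - 120 + 30 - 6 + 1 = 265. Product = 3003 × 265 = 795795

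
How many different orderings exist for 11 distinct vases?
11! = 39916800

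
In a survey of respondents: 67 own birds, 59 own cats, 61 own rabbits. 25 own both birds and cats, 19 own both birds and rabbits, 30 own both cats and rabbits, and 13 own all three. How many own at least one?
|A∪B∪C| = 67+59+61-25-19-30+13 = 126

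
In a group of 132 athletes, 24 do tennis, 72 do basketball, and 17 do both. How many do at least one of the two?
|A∪B| = |A| + |B| - |A∩B| = 24 + 72 - 17 = 79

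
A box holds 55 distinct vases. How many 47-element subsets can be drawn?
C(55,47) = 55!/(47!×8!) = 1217566350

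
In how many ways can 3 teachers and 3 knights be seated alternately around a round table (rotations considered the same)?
Fix one of the teachers: (3-1)! ways for the remaining teachers, × 3! ways for the knights = 2 × 6 = 12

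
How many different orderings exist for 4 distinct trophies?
4! = 24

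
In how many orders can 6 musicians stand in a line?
6! = 720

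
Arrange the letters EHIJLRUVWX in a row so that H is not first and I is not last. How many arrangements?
By inclusion-exclusion: 10! - 2×(10-1)! + (10-2)! = 3628800 - 725760 + 40320 = 2943360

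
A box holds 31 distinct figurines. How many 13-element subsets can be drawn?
C(31,13) = 31!/(13!×18!) = 206253075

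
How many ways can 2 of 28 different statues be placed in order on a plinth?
P(28,2) = 28!/(28-2)! = 756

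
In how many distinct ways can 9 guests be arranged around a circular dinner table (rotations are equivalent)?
Circular: fix one position, arrange the rest. (9-1)! = 40320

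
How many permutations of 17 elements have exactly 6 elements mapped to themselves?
Choose the 6 fixed points C(17,6) = 12376, derange the rest: !11 = Σ_{j=0}^{11} (-1)^j·11!/j! = 39916800 - 39916800 + 19958400 - 6652800 + 1663200 - 332640 + 55440 - 7920 + 990 - 110 + 11 - 1 = 14684570. Product = 12376 × 14684570 = 181736238320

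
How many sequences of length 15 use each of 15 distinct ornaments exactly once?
15! = 1307674368000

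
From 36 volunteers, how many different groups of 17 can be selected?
C(36,17) = 36!/(17!×19!) = 8597496600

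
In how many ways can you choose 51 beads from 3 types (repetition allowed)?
C(51+3-1, 3-1) = C(53, 2) = 1378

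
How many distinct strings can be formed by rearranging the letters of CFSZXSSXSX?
10! / (1! × 4! × 1! × 1! × 3!) = 25200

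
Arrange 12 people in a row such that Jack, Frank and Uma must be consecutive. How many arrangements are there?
Treat the 3 as one block: (12-3+1)! × 3! = 3628800 × 6 = 21772800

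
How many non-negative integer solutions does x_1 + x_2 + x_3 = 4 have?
C(4+3-1, 3-1) = C(6, 2) = 15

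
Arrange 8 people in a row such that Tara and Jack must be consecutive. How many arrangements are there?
Treat the 2 as one block: (8-2+1)! × 2! = 5040 × 2 = 10080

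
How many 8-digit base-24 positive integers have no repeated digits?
First digit: 23 choices (nonzero). Then descending: 23 × 23 × 22 × 21 × 20 × 19 × 18 × 17 = 28418599440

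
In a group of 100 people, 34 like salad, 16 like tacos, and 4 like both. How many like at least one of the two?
|A∪B| = |A| + |B| - |A∩B| = 34 + 16 - 4 = 46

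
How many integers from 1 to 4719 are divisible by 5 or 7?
⌊4719/5⌋ + ⌊4719/7⌋ - ⌊4719/35⌋ = 943 + 674 - 134 = 1483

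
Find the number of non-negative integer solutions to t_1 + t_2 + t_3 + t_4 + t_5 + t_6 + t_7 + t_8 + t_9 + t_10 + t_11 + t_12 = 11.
C(11+12-1, 12-1) = C(22, 11) = 705432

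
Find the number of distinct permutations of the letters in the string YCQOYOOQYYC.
11! / (4! × 3! × 2! × 2!) = 69300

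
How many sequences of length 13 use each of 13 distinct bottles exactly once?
13! = 6227020800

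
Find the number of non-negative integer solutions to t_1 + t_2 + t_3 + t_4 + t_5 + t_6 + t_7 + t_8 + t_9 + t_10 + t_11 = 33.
C(33+11-1, 11-1) = C(43, 10) = 1917334783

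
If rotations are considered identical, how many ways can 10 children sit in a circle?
Circular: fix one position, arrange the rest. (10-1)! = 362880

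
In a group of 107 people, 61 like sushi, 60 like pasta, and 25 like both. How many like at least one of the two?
|A∪B| = |A| + |B| - |A∩B| = 61 + 60 - 25 = 96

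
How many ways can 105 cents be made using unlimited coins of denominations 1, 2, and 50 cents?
Coefficient of x^105 in 1/(1-x^1) · 1/(1-x^2) · 1/(1-x^50). Case on j = number of 50-cent coins (j = 0..2); remainder r = 105 - 50j is made from {1,2} in ⌊r/2⌋+1 ways. r = 105, 55, 5 → 53 + 28 + 3 = 84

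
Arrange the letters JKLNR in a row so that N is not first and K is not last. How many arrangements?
By inclusion-exclusion: 5! - 2×(5-1)! + (5-2)! = 120 - 48 + 6 = 78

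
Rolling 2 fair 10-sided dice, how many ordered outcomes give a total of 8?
Coefficient of x^8 in (x + x² + ... + x^10)^2. By inclusion-exclusion on dice exceeding 10: Σ_j (-1)^j C(2,j)·C(8-1-10j, 1) = C(2,0)·C(7,1) = 1·7 = 7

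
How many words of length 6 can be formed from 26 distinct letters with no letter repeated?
P(26,6) = 26!/(26-6)! = 165765600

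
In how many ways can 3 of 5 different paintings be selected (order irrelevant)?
C(5,3) = 5!/(3!×2!) = 10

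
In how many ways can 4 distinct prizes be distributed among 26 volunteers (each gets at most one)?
P(26,4) = 26!/(26-4)! = 358800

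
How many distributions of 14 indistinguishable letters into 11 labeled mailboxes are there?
C(14+11-1, 11-1) = C(24, 10) = 1961256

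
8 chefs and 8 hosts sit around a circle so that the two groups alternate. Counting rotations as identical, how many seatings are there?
Fix one of the chefs: (8-1)! ways for the remaining chefs, × 8! ways for the hosts = 5040 × 40320 = 203212800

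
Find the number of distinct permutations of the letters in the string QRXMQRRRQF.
10! / (1! × 4! × 1! × 1! × 3!) = 25200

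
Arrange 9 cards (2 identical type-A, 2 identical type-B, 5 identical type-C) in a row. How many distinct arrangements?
9! / (2! × 2! × 5!) = 756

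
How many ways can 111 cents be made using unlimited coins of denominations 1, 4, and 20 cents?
Coefficient of x^111 in 1/(1-x^1) · 1/(1-x^4) · 1/(1-x^20). Case on j = number of 20-cent coins (j = 0..5); remainder r = 111 - 20j is made from {1,4} in ⌊r/4⌋+1 ways. r = 111, 91, 71, 51, 31, 11 → 28 + 23 + 18 + 13 + 8 + 3 = 93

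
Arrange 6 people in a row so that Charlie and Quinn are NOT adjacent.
Total - adjacent = 6! - (6-1)!×2 = 720 - 240 = 480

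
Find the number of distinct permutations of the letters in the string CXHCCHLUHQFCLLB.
15! / (3! × 1! × 4! × 3! × 1! × 1! × 1! × 1!) = 1513512000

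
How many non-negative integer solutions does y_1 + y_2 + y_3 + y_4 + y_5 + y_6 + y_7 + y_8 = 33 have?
C(33+8-1, 8-1) = C(40, 7) = 18643560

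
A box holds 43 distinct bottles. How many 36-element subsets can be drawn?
C(43,36) = 43!/(36!×7!) = 32224114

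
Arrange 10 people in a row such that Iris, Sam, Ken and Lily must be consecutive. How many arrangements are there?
Treat the 4 as one block: (10-4+1)! × 4! = 5040 × 24 = 120960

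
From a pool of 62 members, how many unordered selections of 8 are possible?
C(62,8) = 62!/(8!×54!) = 3381098545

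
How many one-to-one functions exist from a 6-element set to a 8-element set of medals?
P(8,6) = 8!/(8-6)! = 20160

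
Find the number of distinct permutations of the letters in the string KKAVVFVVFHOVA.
13! / (2! × 1! × 2! × 5! × 1! × 2!) = 6486480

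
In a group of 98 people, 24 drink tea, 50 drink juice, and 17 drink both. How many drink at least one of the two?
|A∪B| = |A| + |B| - |A∩B| = 24 + 50 - 17 = 57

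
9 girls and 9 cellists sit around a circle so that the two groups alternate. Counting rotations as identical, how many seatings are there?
Fix one of the girls: (9-1)! ways for the remaining girls, × 9! ways for the cellists = 40320 × 362880 = 14631321600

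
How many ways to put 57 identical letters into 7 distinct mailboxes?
C(57+7-1, 7-1) = C(63, 6) = 67945521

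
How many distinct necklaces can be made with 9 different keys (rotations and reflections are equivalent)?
(9-1)!/2 = 40320/2 = 20160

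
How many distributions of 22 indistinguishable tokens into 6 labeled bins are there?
C(22+6-1, 6-1) = C(27, 5) = 80730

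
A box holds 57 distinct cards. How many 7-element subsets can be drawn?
C(57,7) = 57!/(7!×50!) = 264385836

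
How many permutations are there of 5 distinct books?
5! = 120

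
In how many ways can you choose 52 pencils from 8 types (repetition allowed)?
C(52+8-1, 8-1) = C(59, 7) = 341149446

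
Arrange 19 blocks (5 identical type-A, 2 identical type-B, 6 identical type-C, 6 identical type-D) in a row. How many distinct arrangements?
19! / (5! × 2! × 6! × 6!) = 977728752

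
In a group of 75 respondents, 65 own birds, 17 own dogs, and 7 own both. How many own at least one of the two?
|A∪B| = |A| + |B| - |A∩B| = 65 + 17 - 7 = 75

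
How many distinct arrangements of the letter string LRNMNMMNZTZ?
11! / (2! × 1! × 1! × 3! × 3! × 1!) = 554400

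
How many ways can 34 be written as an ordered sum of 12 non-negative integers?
C(34+12-1, 12-1) = C(45, 11) = 10150595910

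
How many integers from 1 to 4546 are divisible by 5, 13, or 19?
⌊4546/5⌋+⌊4546/13⌋+⌊4546/19⌋ - ⌊4546/65⌋-⌊4546/95⌋-⌊4546/247⌋ + ⌊4546/1235⌋ = 909+349+239 - 69-47-18 + 3 = 1366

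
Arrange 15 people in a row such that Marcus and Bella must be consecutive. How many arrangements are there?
Treat the 2 as one block: (15-2+1)! × 2! = 87178291200 × 2 = 174356582400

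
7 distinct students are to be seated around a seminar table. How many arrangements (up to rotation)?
Circular: fix one position, arrange the rest. (7-1)! = 720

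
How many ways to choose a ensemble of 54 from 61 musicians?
C(61,54) = 61!/(54!×7!) = 436270780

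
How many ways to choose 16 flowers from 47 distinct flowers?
C(47,16) = 47!/(16!×31!) = 1503232609098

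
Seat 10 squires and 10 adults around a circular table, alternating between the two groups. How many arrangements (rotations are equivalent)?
Fix one of the squires: (10-1)! ways for the remaining squires, × 10! ways for the adults = 362880 × 3628800 = 1316818944000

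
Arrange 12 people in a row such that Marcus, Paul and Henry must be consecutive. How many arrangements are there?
Treat the 3 as one block: (12-3+1)! × 3! = 3628800 × 6 = 21772800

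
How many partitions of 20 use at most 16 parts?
By conjugation, equals partitions of 20 into parts ≤ 16. Let r_j(i) = number of partitions of i into parts ≤ j, for i = 0..20. r_1(i) = 1 for all i; r_j(i) = r_{j-1}(i) + r_j(i-j). Rows j = 2..16: ≤2: 1 1 2 2 3 3 4 4 5 5 6 6 7 7 8 8 9 9 10 10 11; ≤3: 1 1 2 3 4 5 7 8 10 12 14 16 19 21 24 27 30 33 37 40 44; ≤4: 1 1 2 3 5 6 9 11 15 18 23 27 34 39 47 54 64 72 84 94 108; ≤5: 1 1 2 3 5 7 10 13 18 23 30 37 47 57 70 84 101 119 141 164 192; ≤6: 1 1 2 3 5 7 11 14 20 26 35 44 58 71 90 110 136 163 199 235 282; ≤7: 1 1 2 3 5 7 11 15 21 28 38 49 65 82 105 131 164 201 248 300 364; ≤8: 1 1 2 3 5 7 11 15 22 29 40 52 70 89 116 146 186 230 288 352 434; ≤9: 1 1 2 3 5 7 11 15 22 30 41 54 73 94 123 157 201 252 318 393 488; ≤10: 1 1 2 3 5 7 11 15 22 30 42 55 75 97 128 164 212 267 340 423 530; ≤11: 1 1 2 3 5 7 11 15 22 30 42 56 76 99 131 169 219 278 355 445 560; ≤12: 1 1 2 3 5 7 11 15 22 30 42 56 77 100 133 172 224 285 366 460 582; ≤13: 1 1 2 3 5 7 11 15 22 30 42 56 77 101 134 174 227 290 373 471 597; ≤14: 1 1 2 3 5 7 11 15 22 30 42 56 77 101 135 175 229 293 378 478 608; ≤15: 1 1 2 3 5 7 11 15 22 30 42 56 77 101 135 176 230 295 381 483 615; ≤16: 1 1 2 3 5 7 11 15 22 30 42 56 77 101 135 176 231 296 383 486 620. r_16(20) = 620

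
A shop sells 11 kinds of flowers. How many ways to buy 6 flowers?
C(6+11-1, 11-1) = C(16, 10) = 8008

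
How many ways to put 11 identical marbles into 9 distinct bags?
C(11+9-1, 9-1) = C(19, 8) = 75582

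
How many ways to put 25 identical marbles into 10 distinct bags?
C(25+10-1, 10-1) = C(34, 9) = 52451256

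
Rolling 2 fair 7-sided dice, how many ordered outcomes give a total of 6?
Coefficient of x^6 in (x + x² + ... + x^7)^2. By inclusion-exclusion on dice exceeding 7: Σ_j (-1)^j C(2,j)·C(6-1-7j, 1) = C(2,0)·C(5,1) = 1·5 = 5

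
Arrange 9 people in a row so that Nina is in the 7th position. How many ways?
Fix one position: (9-1)! = 40320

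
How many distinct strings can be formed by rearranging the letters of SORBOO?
6! / (3! × 1! × 1! × 1!) = 120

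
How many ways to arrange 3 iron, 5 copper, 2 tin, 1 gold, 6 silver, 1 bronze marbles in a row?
18! / (3! × 5! × 2! × 1! × 6! × 1!) = 6175128960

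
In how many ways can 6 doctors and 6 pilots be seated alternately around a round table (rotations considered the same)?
Fix one of the doctors: (6-1)! ways for the remaining doctors, × 6! ways for the pilots = 120 × 720 = 86400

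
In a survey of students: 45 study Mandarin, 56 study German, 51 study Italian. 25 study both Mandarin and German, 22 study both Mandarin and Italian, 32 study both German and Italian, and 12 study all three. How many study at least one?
|A∪B∪C| = 45+56+51-25-22-32+12 = 85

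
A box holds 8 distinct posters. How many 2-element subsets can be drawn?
C(8,2) = 8!/(2!×6!) = 28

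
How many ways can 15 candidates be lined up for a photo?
15! = 1307674368000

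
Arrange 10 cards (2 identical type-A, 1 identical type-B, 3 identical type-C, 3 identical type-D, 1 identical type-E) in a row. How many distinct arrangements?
10! / (2! × 1! × 3! × 3! × 1!) = 50400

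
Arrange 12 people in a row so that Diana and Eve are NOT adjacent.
Total - adjacent = 12! - (12-1)!×2 = 479001600 - 79833600 = 399168000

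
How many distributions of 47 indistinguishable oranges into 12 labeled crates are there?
C(47+12-1, 12-1) = C(58, 11) = 227692286640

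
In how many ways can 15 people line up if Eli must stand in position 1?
Fix one position: (15-1)! = 87178291200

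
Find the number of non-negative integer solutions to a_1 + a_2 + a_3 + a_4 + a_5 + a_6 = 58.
C(58+6-1, 6-1) = C(63, 5) = 7028847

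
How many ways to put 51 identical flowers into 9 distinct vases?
C(51+9-1, 9-1) = C(59, 8) = 2217471399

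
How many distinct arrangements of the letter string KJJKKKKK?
8! / (6! × 2!) = 28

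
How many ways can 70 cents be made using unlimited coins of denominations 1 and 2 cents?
Coefficient of x^70 in 1/(1-x^1) · 1/(1-x^2). Use j coins of 2 for j = 0..⌊70/2⌋ = 35, the rest in 1s: 35 + 1 = 36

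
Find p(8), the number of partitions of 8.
Pentagonal recurrence p(n) = p(n-1) + p(n-2) - p(n-5) - p(n-7) + p(n-12) + p(n-15) - ... gives p(0..7) = 1, 1, 2, 3, 5, 7, 11, 15. p(8) = p(7) + p(6) - p(3) - p(1) = 15 + 11 - 3 - 1 = 22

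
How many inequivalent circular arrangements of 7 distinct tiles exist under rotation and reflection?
(7-1)!/2 = 720/2 = 360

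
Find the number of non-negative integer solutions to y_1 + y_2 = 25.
C(25+2-1, 2-1) = C(26, 1) = 26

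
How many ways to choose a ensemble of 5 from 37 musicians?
C(37,5) = 37!/(5!×32!) = 435897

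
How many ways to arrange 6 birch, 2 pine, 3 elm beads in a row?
11! / (6! × 2! × 3!) = 4620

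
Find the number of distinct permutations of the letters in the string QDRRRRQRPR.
10! / (6! × 1! × 2! × 1!) = 2520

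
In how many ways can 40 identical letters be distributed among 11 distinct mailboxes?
C(40+11-1, 11-1) = C(50, 10) = 10272278170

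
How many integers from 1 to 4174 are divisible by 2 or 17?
⌊4174/2⌋ + ⌊4174/17⌋ - ⌊4174/34⌋ = 2087 + 245 - 122 = 2210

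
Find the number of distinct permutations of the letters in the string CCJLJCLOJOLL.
12! / (3! × 3! × 2! × 4!) = 277200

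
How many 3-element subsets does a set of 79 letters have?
C(79,3) = 79!/(3!×76!) = 79079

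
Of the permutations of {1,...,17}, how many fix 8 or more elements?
Exactly j fixed points: C(17,j)·!(17-j); sum over j ≥ 8 (derangement numbers via !m = (m-1)·(!(m-1) + !(m-2)): !0..!9 = 1, 0, 1, 2, 9, 44, 265, 1854, 14833, 133496). Σ_{j=8}^{17} C(17,j)·!(17-j) = C(17,8)·!9 + C(17,9)·!8 + C(17,10)·!7 + C(17,11)·!6 + C(17,12)·!5 + C(17,13)·!4 + C(17,14)·!3 + C(17,15)·!2 + C(17,16)·!1 + C(17,17)·!0 = 24310·133496 + 24310·14833 + 19448·1854 + 12376·265 + 6188·44 + 2380·9 + 680·2 + 136·1 + 17·0 + 1·1 = 3645509411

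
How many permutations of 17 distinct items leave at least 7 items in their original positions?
Exactly j fixed points: C(17,j)·!(17-j); sum over j ≥ 7 (derangement numbers via !m = (m-1)·(!(m-1) + !(m-2)): !0..!10 = 1, 0, 1, 2, 9, 44, 265, 1854, 14833, 133496, 1334961). Σ_{j=7}^{17} C(17,j)·!(17-j) = C(17,7)·!10 + C(17,8)·!9 + C(17,9)·!8 + C(17,10)·!7 + C(17,11)·!6 + C(17,12)·!5 + C(17,13)·!4 + C(17,14)·!3 + C(17,15)·!2 + C(17,16)·!1 + C(17,17)·!0 = 19448·1334961 + 24310·133496 + 24310·14833 + 19448·1854 + 12376·265 + 6188·44 + 2380·9 + 680·2 + 136·1 + 17·0 + 1·1 = 29607830939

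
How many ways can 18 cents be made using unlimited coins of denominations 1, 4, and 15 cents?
Coefficient of x^18 in 1/(1-x^1) · 1/(1-x^4) · 1/(1-x^15). Case on j = number of 15-cent coins (j = 0..1); remainder r = 18 - 15j is made from {1,4} in ⌊r/4⌋+1 ways. r = 18, 3 → 5 + 1 = 6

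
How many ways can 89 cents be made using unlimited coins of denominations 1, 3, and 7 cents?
Coefficient of x^89 in 1/(1-x^1) · 1/(1-x^3) · 1/(1-x^7). Case on j = number of 7-cent coins (j = 0..12); remainder r = 89 - 7j is made from {1,3} in ⌊r/3⌋+1 ways. r = 89, 82, 75, 68, 61, 54, 47, 40, 33, 26, 19, 12, 5 → 30 + 28 + 26 + 23 + 21 + 19 + 16 + 14 + 12 + 9 + 7 + 5 + 2 = 212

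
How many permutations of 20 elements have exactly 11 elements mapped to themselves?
Choose the 11 fixed points C(20,11) = 167960, derange the rest: !9 = Σ_{j=0}^{9} (-1)^j·9!/j! = 362880 - 362880 + 181440 - 60480 + 15120 - 3024 + 504 - 72 + 9 - 1 = 133496. Product = 167960 × 133496 = 22421988160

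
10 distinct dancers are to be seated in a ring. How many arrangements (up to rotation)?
Circular: fix one position, arrange the rest. (10-1)! = 362880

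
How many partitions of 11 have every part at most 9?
Let r_j(i) = number of partitions of i into parts ≤ j, for i = 0..11. r_1(i) = 1 for all i; r_j(i) = r_{j-1}(i) + r_j(i-j). Rows j = 2..9: ≤2: 1 1 2 2 3 3 4 4 5 5 6 6; ≤3: 1 1 2 3 4 5 7 8 10 12 14 16; ≤4: 1 1 2 3 5 6 9 11 15 18 23 27; ≤5: 1 1 2 3 5 7 10 13 18 23 30 37; ≤6: 1 1 2 3 5 7 11 14 20 26 35 44; ≤7: 1 1 2 3 5 7 11 15 21 28 38 49; ≤8: 1 1 2 3 5 7 11 15 22 29 40 52; ≤9: 1 1 2 3 5 7 11 15 22 30 41 54. r_9(11) = 54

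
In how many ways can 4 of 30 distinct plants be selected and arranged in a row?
P(30,4) = 30!/(30-4)! = 657720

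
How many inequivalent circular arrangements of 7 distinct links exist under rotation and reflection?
(7-1)!/2 = 720/2 = 360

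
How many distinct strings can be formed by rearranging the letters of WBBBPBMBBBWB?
12! / (1! × 8! × 1! × 2!) = 5940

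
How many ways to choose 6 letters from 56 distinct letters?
C(56,6) = 56!/(6!×50!) = 32468436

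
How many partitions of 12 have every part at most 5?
Let r_j(i) = number of partitions of i into parts ≤ j, for i = 0..12. r_1(i) = 1 for all i; r_j(i) = r_{j-1}(i) + r_j(i-j). Rows j = 2..5: ≤2: 1 1 2 2 3 3 4 4 5 5 6 6 7; ≤3: 1 1 2 3 4 5 7 8 10 12 14 16 19; ≤4: 1 1 2 3 5 6 9 11 15 18 23 27 34; ≤5: 1 1 2 3 5 7 10 13 18 23 30 37 47. r_5(12) = 47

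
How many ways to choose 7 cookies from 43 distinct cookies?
C(43,7) = 43!/(7!×36!) = 32224114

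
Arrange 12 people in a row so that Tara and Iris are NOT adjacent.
Total - adjacent = 12! - (12-1)!×2 = 479001600 - 79833600 = 399168000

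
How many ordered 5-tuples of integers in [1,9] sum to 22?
Coefficient of x^22 in (x + x² + ... + x^9)^5. By inclusion-exclusion on dice exceeding 9: Σ_j (-1)^j C(5,j)·C(22-1-9j, 4) = C(5,0)·C(21,4) - C(5,1)·C(12,4) = 1·5985 - 5·495 = 3510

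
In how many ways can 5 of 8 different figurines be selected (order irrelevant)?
C(8,5) = 8!/(5!×3!) = 56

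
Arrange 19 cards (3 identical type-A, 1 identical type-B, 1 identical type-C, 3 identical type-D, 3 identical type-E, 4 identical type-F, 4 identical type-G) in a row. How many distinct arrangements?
19! / (3! × 1! × 1! × 3! × 3! × 4! × 4!) = 977728752000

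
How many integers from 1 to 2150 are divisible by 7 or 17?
⌊2150/7⌋ + ⌊2150/17⌋ - ⌊2150/119⌋ = 307 + 126 - 18 = 415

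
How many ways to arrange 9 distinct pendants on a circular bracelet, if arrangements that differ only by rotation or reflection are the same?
(9-1)!/2 = 40320/2 = 20160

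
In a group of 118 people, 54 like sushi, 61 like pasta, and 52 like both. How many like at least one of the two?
|A∪B| = |A| + |B| - |A∩B| = 54 + 61 - 52 = 63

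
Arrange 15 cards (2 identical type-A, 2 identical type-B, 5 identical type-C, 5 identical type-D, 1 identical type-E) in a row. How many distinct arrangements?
15! / (2! × 2! × 5! × 5! × 1!) = 22702680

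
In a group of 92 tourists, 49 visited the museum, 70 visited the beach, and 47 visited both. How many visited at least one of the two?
|A∪B| = |A| + |B| - |A∩B| = 49 + 70 - 47 = 72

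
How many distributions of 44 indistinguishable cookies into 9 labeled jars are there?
C(44+9-1, 9-1) = C(52, 8) = 752538150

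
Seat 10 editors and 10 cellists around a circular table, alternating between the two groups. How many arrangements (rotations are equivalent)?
Fix one of the editors: (10-1)! ways for the remaining editors, × 10! ways for the cellists = 362880 × 3628800 = 1316818944000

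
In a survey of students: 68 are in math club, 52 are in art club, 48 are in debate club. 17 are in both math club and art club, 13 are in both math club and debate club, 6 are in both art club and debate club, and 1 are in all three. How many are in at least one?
|A∪B∪C| = 68+52+48-17-13-6+1 = 133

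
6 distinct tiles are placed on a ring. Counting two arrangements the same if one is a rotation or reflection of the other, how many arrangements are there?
(6-1)!/2 = 120/2 = 60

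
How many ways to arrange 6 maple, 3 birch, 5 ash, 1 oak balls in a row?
15! / (6! × 3! × 5! × 1!) = 2522520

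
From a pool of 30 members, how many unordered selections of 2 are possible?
C(30,2) = 30!/(2!×28!) = 435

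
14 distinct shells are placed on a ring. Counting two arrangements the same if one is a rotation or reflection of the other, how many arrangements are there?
(14-1)!/2 = 6227020800/2 = 3113510400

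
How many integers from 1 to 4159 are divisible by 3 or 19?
⌊4159/3⌋ + ⌊4159/19⌋ - ⌊4159/57⌋ = 1386 + 218 - 72 = 1532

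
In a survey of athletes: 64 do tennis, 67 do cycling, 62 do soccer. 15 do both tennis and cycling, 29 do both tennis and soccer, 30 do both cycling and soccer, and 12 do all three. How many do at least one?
|A∪B∪C| = 64+67+62-15-29-30+12 = 131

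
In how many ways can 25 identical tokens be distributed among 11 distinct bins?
C(25+11-1, 11-1) = C(35, 10) = 183579396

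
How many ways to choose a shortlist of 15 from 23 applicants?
C(23,15) = 23!/(15!×8!) = 490314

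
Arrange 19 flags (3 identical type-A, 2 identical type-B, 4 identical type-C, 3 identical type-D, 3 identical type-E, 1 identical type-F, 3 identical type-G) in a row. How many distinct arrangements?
19! / (3! × 2! × 4! × 3! × 3! × 1! × 3!) = 1955457504000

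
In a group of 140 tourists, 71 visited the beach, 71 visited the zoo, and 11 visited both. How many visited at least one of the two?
|A∪B| = |A| + |B| - |A∩B| = 71 + 71 - 11 = 131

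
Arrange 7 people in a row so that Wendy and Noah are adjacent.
Treat as block: (7-1)! × 2! = 720 × 2 = 1440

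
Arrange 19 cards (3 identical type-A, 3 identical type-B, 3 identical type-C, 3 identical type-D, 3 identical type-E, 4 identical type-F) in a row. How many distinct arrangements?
19! / (3! × 3! × 3! × 3! × 3! × 4!) = 651819168000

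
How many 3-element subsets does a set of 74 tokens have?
C(74,3) = 74!/(3!×71!) = 64824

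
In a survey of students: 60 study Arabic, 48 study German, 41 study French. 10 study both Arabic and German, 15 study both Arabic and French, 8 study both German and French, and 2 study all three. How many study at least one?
|A∪B∪C| = 60+48+41-10-15-8+2 = 118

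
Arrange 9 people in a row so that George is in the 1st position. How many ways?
Fix one position: (9-1)! = 40320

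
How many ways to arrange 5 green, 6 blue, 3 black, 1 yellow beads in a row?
15! / (5! × 6! × 3! × 1!) = 2522520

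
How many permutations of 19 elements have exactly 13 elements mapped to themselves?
Choose the 13 fixed points C(19,13) = 27132, derange the rest: !6 = Σ_{j=0}^{6} (-1)^j·6!/j! = 720 - 720 + 360 - 120 + 30 - 6 + 1 = 265. Product = 27132 × 265 = 7189980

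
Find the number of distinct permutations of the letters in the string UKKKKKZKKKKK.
12! / (1! × 10! × 1!) = 132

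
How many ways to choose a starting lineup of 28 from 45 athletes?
C(45,28) = 45!/(28!×17!) = 1103068603890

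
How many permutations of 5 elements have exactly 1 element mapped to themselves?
Choose the 1 fixed point C(5,1) = 5, derange the rest: !4 = Σ_{j=0}^{4} (-1)^j·4!/j! = 24 - 24 + 12 - 4 + 1 = 9. Product = 5 × 9 = 45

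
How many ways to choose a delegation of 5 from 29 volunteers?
C(29,5) = 29!/(5!×24!) = 118755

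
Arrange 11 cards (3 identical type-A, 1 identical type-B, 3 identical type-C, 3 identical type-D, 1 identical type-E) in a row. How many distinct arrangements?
11! / (3! × 1! × 3! × 3! × 1!) = 184800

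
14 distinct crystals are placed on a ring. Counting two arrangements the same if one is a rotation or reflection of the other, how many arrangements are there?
(14-1)!/2 = 6227020800/2 = 3113510400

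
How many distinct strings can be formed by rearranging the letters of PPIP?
4! / (1! × 3!) = 4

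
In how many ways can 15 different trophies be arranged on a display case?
15! = 1307674368000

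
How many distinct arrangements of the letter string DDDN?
4! / (1! × 3!) = 4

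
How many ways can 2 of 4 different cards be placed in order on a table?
P(4,2) = 4!/(4-2)! = 12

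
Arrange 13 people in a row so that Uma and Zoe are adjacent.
Treat as block: (13-1)! × 2! = 479001600 × 2 = 958003200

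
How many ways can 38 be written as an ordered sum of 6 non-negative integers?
C(38+6-1, 6-1) = C(43, 5) = 962598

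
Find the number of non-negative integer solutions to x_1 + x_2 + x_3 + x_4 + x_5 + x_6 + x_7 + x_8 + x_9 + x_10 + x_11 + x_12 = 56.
C(56+12-1, 12-1) = C(67, 11) = 1285063345176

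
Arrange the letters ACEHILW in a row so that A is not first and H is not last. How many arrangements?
By inclusion-exclusion: 7! - 2×(7-1)! + (7-2)! = 5040 - 1440 + 120 = 3720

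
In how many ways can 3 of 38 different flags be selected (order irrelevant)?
C(38,3) = 38!/(3!×35!) = 8436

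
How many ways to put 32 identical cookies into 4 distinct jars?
C(32+4-1, 4-1) = C(35, 3) = 6545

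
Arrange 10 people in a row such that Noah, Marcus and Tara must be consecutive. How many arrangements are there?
Treat the 3 as one block: (10-3+1)! × 3! = 40320 × 6 = 241920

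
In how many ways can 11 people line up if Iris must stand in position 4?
Fix one position: (11-1)! = 3628800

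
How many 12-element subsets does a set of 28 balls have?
C(28,12) = 28!/(12!×16!) = 30421755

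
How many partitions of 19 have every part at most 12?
Let r_j(i) = number of partitions of i into parts ≤ j, for i = 0..19. r_1(i) = 1 for all i; r_j(i) = r_{j-1}(i) + r_j(i-j). Rows j = 2..12: ≤2: 1 1 2 2 3 3 4 4 5 5 6 6 7 7 8 8 9 9 10 10; ≤3: 1 1 2 3 4 5 7 8 10 12 14 16 19 21 24 27 30 33 37 40; ≤4: 1 1 2 3 5 6 9 11 15 18 23 27 34 39 47 54 64 72 84 94; ≤5: 1 1 2 3 5 7 10 13 18 23 30 37 47 57 70 84 101 119 141 164; ≤6: 1 1 2 3 5 7 11 14 20 26 35 44 58 71 90 110 136 163 199 235; ≤7: 1 1 2 3 5 7 11 15 21 28 38 49 65 82 105 131 164 201 248 300; ≤8: 1 1 2 3 5 7 11 15 22 29 40 52 70 89 116 146 186 230 288 352; ≤9: 1 1 2 3 5 7 11 15 22 30 41 54 73 94 123 157 201 252 318 393; ≤10: 1 1 2 3 5 7 11 15 22 30 42 55 75 97 128 164 212 267 340 423; ≤11: 1 1 2 3 5 7 11 15 22 30 42 56 76 99 131 169 219 278 355 445; ≤12: 1 1 2 3 5 7 11 15 22 30 42 56 77 100 133 172 224 285 366 460. r_12(19) = 460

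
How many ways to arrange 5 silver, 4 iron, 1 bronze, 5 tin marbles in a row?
15! / (5! × 4! × 1! × 5!) = 3783780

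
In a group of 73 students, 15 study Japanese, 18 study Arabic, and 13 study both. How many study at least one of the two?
|A∪B| = |A| + |B| - |A∩B| = 15 + 18 - 13 = 20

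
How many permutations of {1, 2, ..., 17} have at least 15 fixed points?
Exactly j fixed points: C(17,j)·!(17-j); sum over j ≥ 15 (derangement numbers via !m = (m-1)·(!(m-1) + !(m-2)): !0..!2 = 1, 0, 1). Σ_{j=15}^{17} C(17,j)·!(17-j) = C(17,15)·!2 + C(17,16)·!1 + C(17,17)·!0 = 136·1 + 17·0 + 1·1 = 137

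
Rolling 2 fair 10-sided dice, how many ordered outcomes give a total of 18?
Coefficient of x^18 in (x + x² + ... + x^10)^2. By inclusion-exclusion on dice exceeding 10: Σ_j (-1)^j C(2,j)·C(18-1-10j, 1) = C(2,0)·C(17,1) - C(2,1)·C(7,1) = 1·17 - 2·7 = 3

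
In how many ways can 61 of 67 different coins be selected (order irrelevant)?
C(67,61) = 67!/(61!×6!) = 99795696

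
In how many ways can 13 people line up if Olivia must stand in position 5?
Fix one position: (13-1)! = 479001600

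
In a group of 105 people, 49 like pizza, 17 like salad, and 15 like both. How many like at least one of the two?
|A∪B| = |A| + |B| - |A∩B| = 49 + 17 - 15 = 51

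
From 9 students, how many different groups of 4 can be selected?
C(9,4) = 9!/(4!×5!) = 126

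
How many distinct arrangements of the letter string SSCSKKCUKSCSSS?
14! / (1! × 3! × 7! × 3!) = 480480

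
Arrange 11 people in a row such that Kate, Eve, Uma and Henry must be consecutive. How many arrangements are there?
Treat the 4 as one block: (11-4+1)! × 4! = 40320 × 24 = 967680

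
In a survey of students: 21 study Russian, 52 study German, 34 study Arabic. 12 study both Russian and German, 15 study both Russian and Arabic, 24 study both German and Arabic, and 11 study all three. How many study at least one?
|A∪B∪C| = 21+52+34-12-15-24+11 = 67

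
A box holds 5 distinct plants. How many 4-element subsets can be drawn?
C(5,4) = 5!/(4!×1!) = 5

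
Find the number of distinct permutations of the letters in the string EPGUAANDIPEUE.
13! / (1! × 1! × 1! × 2! × 2! × 2! × 1! × 3!) = 129729600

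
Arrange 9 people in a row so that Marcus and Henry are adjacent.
Treat as block: (9-1)! × 2! = 40320 × 2 = 80640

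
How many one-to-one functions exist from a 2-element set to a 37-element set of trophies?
P(37,2) = 37!/(37-2)! = 1332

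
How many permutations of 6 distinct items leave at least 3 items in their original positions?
Exactly j fixed points: C(6,j)·!(6-j); sum over j ≥ 3 (derangement numbers via !m = (m-1)·(!(m-1) + !(m-2)): !0..!3 = 1, 0, 1, 2). Σ_{j=3}^{6} C(6,j)·!(6-j) = C(6,3)·!3 + C(6,4)·!2 + C(6,5)·!1 + C(6,6)·!0 = 20·2 + 15·1 + 6·0 + 1·1 = 56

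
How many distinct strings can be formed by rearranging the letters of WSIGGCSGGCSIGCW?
15! / (3! × 2! × 2! × 3! × 5!) = 75675600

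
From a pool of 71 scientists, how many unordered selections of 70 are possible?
C(71,70) = 71!/(70!×1!) = 71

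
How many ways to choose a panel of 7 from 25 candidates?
C(25,7) = 25!/(7!×18!) = 480700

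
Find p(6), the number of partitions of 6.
Pentagonal recurrence p(n) = p(n-1) + p(n-2) - p(n-5) - p(n-7) + p(n-12) + p(n-15) - ... gives p(0..5) = 1, 1, 2, 3, 5, 7. p(6) = p(5) + p(4) - p(1) = 7 + 5 - 1 = 11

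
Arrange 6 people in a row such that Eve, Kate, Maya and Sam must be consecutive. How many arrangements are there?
Treat the 4 as one block: (6-4+1)! × 4! = 6 × 24 = 144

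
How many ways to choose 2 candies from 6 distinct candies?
C(6,2) = 6!/(2!×4!) = 15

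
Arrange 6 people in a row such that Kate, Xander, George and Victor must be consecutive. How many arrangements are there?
Treat the 4 as one block: (6-4+1)! × 4! = 6 × 24 = 144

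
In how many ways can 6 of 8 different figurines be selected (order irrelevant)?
C(8,6) = 8!/(6!×2!) = 28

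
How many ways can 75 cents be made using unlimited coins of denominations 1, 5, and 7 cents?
Coefficient of x^75 in 1/(1-x^1) · 1/(1-x^5) · 1/(1-x^7). Case on j = number of 7-cent coins (j = 0..10); remainder r = 75 - 7j is made from {1,5} in ⌊r/5⌋+1 ways. r = 75, 68, 61, 54, 47, 40, 33, 26, 19, 12, 5 → 16 + 14 + 13 + 11 + 10 + 9 + 7 + 6 + 4 + 3 + 2 = 95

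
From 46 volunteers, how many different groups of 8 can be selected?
C(46,8) = 46!/(8!×38!) = 260932815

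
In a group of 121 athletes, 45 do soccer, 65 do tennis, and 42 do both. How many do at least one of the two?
|A∪B| = |A| + |B| - |A∩B| = 45 + 65 - 42 = 68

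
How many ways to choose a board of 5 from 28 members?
C(28,5) = 28!/(5!×23!) = 98280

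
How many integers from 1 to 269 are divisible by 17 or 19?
⌊269/17⌋ + ⌊269/19⌋ - ⌊269/323⌋ = 15 + 14 - 0 = 29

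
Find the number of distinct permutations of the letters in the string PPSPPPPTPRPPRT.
14! / (2! × 2! × 9! × 1!) = 60060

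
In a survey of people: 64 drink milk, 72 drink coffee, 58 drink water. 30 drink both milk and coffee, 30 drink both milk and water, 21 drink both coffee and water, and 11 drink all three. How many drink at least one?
|A∪B∪C| = 64+72+58-30-30-21+11 = 124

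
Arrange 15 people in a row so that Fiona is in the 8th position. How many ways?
Fix one position: (15-1)! = 87178291200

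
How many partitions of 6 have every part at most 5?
Let r_j(i) = number of partitions of i into parts ≤ j, for i = 0..6. r_1(i) = 1 for all i; r_j(i) = r_{j-1}(i) + r_j(i-j). Rows j = 2..5: ≤2: 1 1 2 2 3 3 4; ≤3: 1 1 2 3 4 5 7; ≤4: 1 1 2 3 5 6 9; ≤5: 1 1 2 3 5 7 10. r_5(6) = 10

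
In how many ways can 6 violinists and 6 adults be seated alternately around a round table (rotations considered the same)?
Fix one of the violinists: (6-1)! ways for the remaining violinists, × 6! ways for the adults = 120 × 720 = 86400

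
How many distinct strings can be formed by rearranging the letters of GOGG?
4! / (1! × 3!) = 4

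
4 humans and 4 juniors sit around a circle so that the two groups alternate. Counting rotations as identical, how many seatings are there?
Fix one of the humans: (4-1)! ways for the remaining humans, × 4! ways for the juniors = 6 × 24 = 144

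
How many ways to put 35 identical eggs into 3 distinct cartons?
C(35+3-1, 3-1) = C(37, 2) = 666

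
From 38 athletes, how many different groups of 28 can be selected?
C(38,28) = 38!/(28!×10!) = 472733756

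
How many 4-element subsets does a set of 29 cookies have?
C(29,4) = 29!/(4!×25!) = 23751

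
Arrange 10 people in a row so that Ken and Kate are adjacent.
Treat as block: (10-1)! × 2! = 362880 × 2 = 725760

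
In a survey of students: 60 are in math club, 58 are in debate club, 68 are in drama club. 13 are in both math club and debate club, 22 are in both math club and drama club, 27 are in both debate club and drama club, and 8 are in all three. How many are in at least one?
|A∪B∪C| = 60+58+68-13-22-27+8 = 132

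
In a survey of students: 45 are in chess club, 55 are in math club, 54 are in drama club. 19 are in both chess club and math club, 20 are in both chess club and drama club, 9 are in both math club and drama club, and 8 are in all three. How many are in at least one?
|A∪B∪C| = 45+55+54-19-20-9+8 = 114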